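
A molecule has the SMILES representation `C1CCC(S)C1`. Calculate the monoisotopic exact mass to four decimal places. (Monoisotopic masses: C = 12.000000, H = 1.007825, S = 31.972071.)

102.0503

Atom tally by fragment:
  cyclopentane ring core → C:5 H:10
  (− 1 ring H displaced by substituents)
  + SH → S:1 H:1
Element totals:
  C: 5
  H: 10
  S: 1
Molecular formula: C5H10S.
  M = 5(12.0) + 10(1.007825) + 31.972071
    = 60.000000 + 10.078250 + 31.972071 = 102.050321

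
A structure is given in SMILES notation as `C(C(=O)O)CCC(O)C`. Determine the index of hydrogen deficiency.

1

Atom tally by fragment:
  HOOCCH2 → C:2 H:3 O:2
  CH2 → C:1 H:2
  CH2 → C:1 H:2
  CH(OH) → C:1 H:2 O:1
  CH3 → C:1 H:3
Element totals:
  C: 6
  H: 12
  O: 3
Molecular formula: C6H12O3.
DoU = (2C + 2 + N − H − X) / 2 = (2·6 + 2 + 0 − 12 − 0) / 2 = 1.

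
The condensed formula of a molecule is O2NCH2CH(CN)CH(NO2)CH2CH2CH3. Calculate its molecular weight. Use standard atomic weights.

201.18 g/mol

Atom tally by fragment:
  O2NCH2 → C:1 H:2 N:1 O:2
  CH(CN) → C:2 H:1 N:1
  CH(NO2) → C:1 H:1 N:1 O:2
  CH2 → C:1 H:2
  CH2 → C:1 H:2
  CH3 → C:1 H:3
Element totals:
  C: 7
  H: 11
  N: 3
  O: 4
Molecular formula: C7H11N3O4.
  M = 7(12.011) + 11(1.008) + 3(14.007) + 4(15.999)
    = 84.077 + 11.088 + 42.021 + 63.996 = 201.182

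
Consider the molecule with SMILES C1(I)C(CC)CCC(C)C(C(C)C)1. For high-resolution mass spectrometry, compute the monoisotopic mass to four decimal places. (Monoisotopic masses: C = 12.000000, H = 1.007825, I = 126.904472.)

294.0844

Atom tally by fragment:
  cyclohexane ring core → C:6 H:12
  (− 4 ring H displaced by substituents)
  + I → I:1
  + C2H5 → C:2 H:5
  + CH3 → C:1 H:3
  + CH(CH3)2 → C:3 H:7
Element totals:
  C: 12
  H: 23
  I: 1
Molecular formula: C12H23I.
  M = 12(12.0) + 23(1.007825) + 126.904472
    = 144.000000 + 23.179975 + 126.904472 = 294.084447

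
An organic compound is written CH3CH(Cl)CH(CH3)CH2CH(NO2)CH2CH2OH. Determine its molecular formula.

Element totals:
  C: 8
  H: 16
  Cl: 1
  N: 1
  O: 3

C8H16ClNO3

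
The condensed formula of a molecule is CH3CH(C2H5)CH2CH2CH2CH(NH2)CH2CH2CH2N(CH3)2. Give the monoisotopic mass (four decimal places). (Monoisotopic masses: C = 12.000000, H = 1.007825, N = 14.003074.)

Atom tally by fragment:
  CH3 → C:1 H:3
  CH(C2H5) → C:3 H:6
  CH2 → C:1 H:2
  CH2 → C:1 H:2
  CH2 → C:1 H:2
  CH(NH2) → C:1 H:3 N:1
  CH2 → C:1 H:2
  CH2 → C:1 H:2
  CH2N(CH3)2 → C:3 H:8 N:1
Element totals:
  C: 13
  H: 30
  N: 2
Molecular formula: C13H30N2.
  M = 13(12.0) + 30(1.007825) + 2(14.003074)
    = 156.000000 + 30.234750 + 28.006148 = 214.240898

214.2409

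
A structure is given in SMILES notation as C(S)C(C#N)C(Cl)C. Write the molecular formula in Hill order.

C5H8ClNS

Atom tally by fragment:
  HSCH2 → C:1 H:3 S:1
  CH(CN) → C:2 H:1 N:1
  CH(Cl) → C:1 H:1 Cl:1
  CH3 → C:1 H:3
Element totals:
  C: 5
  H: 8
  Cl: 1
  N: 1
  S: 1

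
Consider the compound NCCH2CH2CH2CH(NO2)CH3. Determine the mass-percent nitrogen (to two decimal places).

Atom tally by fragment:
  NCCH2 → C:2 H:2 N:1
  CH2 → C:1 H:2
  CH2 → C:1 H:2
  CH(NO2) → C:1 H:1 N:1 O:2
  CH3 → C:1 H:3
Element totals:
  C: 6
  H: 10
  N: 2
  O: 2
Molecular formula: C6H10N2O2.
Molar mass = 142.158 g/mol.
Mass from N: 2 × 14.007 = 28.014 g/mol.
%N = 28.014 / 142.158 × 100 = 19.71%.

19.71%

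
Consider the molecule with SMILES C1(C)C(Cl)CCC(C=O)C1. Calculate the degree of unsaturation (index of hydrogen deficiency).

2

Atom tally by fragment:
  cyclohexane ring core → C:6 H:12
  (− 3 ring H displaced by substituents)
  + CH3 → C:1 H:3
  + Cl → Cl:1
  + CHO → C:1 H:1 O:1
Element totals:
  C: 8
  H: 13
  Cl: 1
  O: 1
Molecular formula: C8H13ClO.
DoU = (2C + 2 + N − H − X) / 2 = (2·8 + 2 + 0 − 13 − 1) / 2 = 2.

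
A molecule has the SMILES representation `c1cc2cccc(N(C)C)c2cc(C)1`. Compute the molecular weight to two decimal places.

Atom tally by fragment:
  naphthalene ring system core → C:10 H:8
  (− 2 ring H displaced by substituents)
  + N(CH3)2 → N:1 C:2 H:6
  + CH3 → C:1 H:3
Element totals:
  C: 13
  H: 15
  N: 1
Molecular formula: C13H15N.
  M = 13(12.011) + 15(1.008) + 14.007
    = 156.143 + 15.120 + 14.007 = 185.270

185.27 g/mol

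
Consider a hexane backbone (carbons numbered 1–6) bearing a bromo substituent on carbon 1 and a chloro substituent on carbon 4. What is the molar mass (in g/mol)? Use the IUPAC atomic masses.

Atom tally by fragment:
  BrCH2 → C:1 H:2 Br:1
  CH2 → C:1 H:2
  CH2 → C:1 H:2
  CH(Cl) → C:1 H:1 Cl:1
  CH2 → C:1 H:2
  CH3 → C:1 H:3
Element totals:
  C: 6
  H: 12
  Br: 1
  Cl: 1
Molecular formula: C6H12BrCl.
  M = 6(12.011) + 12(1.008) + 79.904 + 35.45
    = 72.066 + 12.096 + 79.904 + 35.450 = 199.516

199.52 g/mol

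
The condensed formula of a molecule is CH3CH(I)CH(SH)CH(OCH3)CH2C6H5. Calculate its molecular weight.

336.23 g/mol

Atom tally by fragment:
  CH3 → C:1 H:3
  CH(I) → C:1 H:1 I:1
  CH(SH) → C:1 H:2 S:1
  CH(OCH3) → C:2 H:4 O:1
  CH2C6H5 → C:7 H:7
Element totals:
  C: 12
  H: 17
  I: 1
  O: 1
  S: 1
Molecular formula: C12H17IOS.
  M = 12(12.011) + 17(1.008) + 126.904 + 15.999 + 32.06
    = 144.132 + 17.136 + 126.904 + 15.999 + 32.060 = 336.231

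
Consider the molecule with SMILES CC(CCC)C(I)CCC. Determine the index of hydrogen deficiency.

0

Atom tally by fragment:
  CH3 → C:1 H:3
  CH(CH2CH2CH3) → C:4 H:8
  CH(I) → C:1 H:1 I:1
  CH2 → C:1 H:2
  CH2 → C:1 H:2
  CH3 → C:1 H:3
Element totals:
  C: 9
  H: 19
  I: 1
Molecular formula: C9H19I.
DoU = (2C + 2 + N − H − X) / 2 = (2·9 + 2 + 0 − 19 − 1) / 2 = 0.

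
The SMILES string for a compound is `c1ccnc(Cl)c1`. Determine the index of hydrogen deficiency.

4

Atom tally by fragment:
  pyridine ring core → C:5 H:5 N:1
  (− 1 ring H displaced by substituents)
  + Cl → Cl:1
Element totals:
  C: 5
  H: 4
  Cl: 1
  N: 1
Molecular formula: C5H4ClN.
DoU = (2C + 2 + N − H − X) / 2 = (2·5 + 2 + 1 − 4 − 1) / 2 = 4.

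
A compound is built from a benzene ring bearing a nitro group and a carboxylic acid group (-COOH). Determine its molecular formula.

C7H5NO4

Atom tally by fragment:
  benzene ring core → C:6 H:6
  (− 2 ring H displaced by substituents)
  + NO2 → N:1 O:2
  + COOH → C:1 H:1 O:2
Element totals:
  C: 7
  H: 5
  N: 1
  O: 4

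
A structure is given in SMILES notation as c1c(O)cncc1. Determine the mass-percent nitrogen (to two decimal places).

14.73%

Atom tally by fragment:
  pyridine ring core → C:5 H:5 N:1
  (− 1 ring H displaced by substituents)
  + OH → O:1 H:1
Element totals:
  C: 5
  H: 5
  N: 1
  O: 1
Molecular formula: C5H5NO.
Molar mass = 95.101 g/mol.
Mass from N: 1 × 14.007 = 14.007 g/mol.
%N = 14.007 / 95.101 × 100 = 14.73%.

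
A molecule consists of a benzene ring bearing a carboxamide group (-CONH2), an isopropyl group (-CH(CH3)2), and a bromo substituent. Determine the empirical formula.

C10H12BrNO

Atom tally by fragment:
  benzene ring core → C:6 H:6
  (− 3 ring H displaced by substituents)
  + CONH2 → C:1 H:2 O:1 N:1
  + CH(CH3)2 → C:3 H:7
  + Br → Br:1
Element totals:
  C: 10
  H: 12
  Br: 1
  N: 1
  O: 1
Molecular formula: C10H12BrNO.
gcd of subscripts (1, 10, 12, 1, 1) = 1, so the empirical formula equals the molecular formula.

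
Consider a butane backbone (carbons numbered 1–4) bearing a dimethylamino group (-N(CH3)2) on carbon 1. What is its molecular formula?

Atom tally by fragment:
  (CH3)2NCH2 → C:3 H:8 N:1
  CH2 → C:1 H:2
  CH2 → C:1 H:2
  CH3 → C:1 H:3
Element totals:
  C: 6
  H: 15
  N: 1

C6H15N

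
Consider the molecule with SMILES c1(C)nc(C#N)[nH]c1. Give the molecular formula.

Atom tally by fragment:
  imidazole ring core → C:3 H:4 N:2
  (− 2 ring H displaced by substituents)
  + CH3 → C:1 H:3
  + CN → C:1 N:1
Element totals:
  C: 5
  H: 5
  N: 3

C5H5N3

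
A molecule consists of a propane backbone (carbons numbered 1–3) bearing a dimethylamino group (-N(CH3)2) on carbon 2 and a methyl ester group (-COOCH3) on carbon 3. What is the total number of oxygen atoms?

2

Atom tally by fragment:
  CH3 → C:1 H:3
  CH(N(CH3)2) → C:3 H:7 N:1
  CH2COOCH3 → C:3 H:5 O:2
Element totals:
  C: 7
  H: 15
  N: 1
  O: 2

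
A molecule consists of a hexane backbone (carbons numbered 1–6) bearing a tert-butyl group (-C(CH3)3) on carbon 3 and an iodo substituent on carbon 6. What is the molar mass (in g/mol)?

Atom tally by fragment:
  CH3 → C:1 H:3
  CH2 → C:1 H:2
  CH(C(CH3)3) → C:5 H:10
  CH2 → C:1 H:2
  CH2 → C:1 H:2
  CH2I → C:1 H:2 I:1
Element totals:
  C: 10
  H: 21
  I: 1
Molecular formula: C10H21I.
  M = 10(12.011) + 21(1.008) + 126.904
    = 120.110 + 21.168 + 126.904 = 268.182

268.18 g/mol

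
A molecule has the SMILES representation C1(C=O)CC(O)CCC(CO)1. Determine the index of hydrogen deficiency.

Atom tally by fragment:
  cyclohexane ring core → C:6 H:12
  (− 3 ring H displaced by substituents)
  + CHO → C:1 H:1 O:1
  + OH → O:1 H:1
  + CH2OH → C:1 H:3 O:1
Element totals:
  C: 8
  H: 14
  O: 3
Molecular formula: C8H14O3.
DoU = (2C + 2 + N − H − X) / 2 = (2·8 + 2 + 0 − 14 − 0) / 2 = 2.

2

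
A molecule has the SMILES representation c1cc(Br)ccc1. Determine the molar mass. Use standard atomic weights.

157.01 g/mol

Atom tally by fragment:
  benzene ring core → C:6 H:6
  (− 1 ring H displaced by substituents)
  + Br → Br:1
Element totals:
  C: 6
  H: 5
  Br: 1
Molecular formula: C6H5Br.
  M = 6(12.011) + 5(1.008) + 79.904
    = 72.066 + 5.040 + 79.904 = 157.010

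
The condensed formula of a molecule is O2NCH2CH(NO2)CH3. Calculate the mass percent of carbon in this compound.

Element totals:
  C: 3
  H: 6
  N: 2
  O: 4
Molecular formula: C3H6N2O4.
Molar mass = 134.091 g/mol.
Mass from C: 3 × 12.011 = 36.033 g/mol.
%C = 36.033 / 134.091 × 100 = 26.87%.

26.87%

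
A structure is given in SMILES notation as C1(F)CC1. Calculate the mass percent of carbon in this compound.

59.98%

Atom tally by fragment:
  cyclopropane ring core → C:3 H:6
  (− 1 ring H displaced by substituents)
  + F → F:1
Element totals:
  C: 3
  H: 5
  F: 1
Molecular formula: C3H5F.
Molar mass = 60.071 g/mol.
Mass from C: 3 × 12.011 = 36.033 g/mol.
%C = 36.033 / 60.071 × 100 = 59.98%.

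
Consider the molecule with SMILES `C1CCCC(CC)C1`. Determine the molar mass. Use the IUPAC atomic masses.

Atom tally by fragment:
  cyclohexane ring core → C:6 H:12
  (− 1 ring H displaced by substituents)
  + C2H5 → C:2 H:5
Element totals:
  C: 8
  H: 16
Molecular formula: C8H16.
  M = 8(12.011) + 16(1.008)
    = 96.088 + 16.128 = 112.216

112.22 g/mol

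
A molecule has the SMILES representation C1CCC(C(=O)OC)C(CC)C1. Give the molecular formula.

C10H18O2

Atom tally by fragment:
  cyclohexane ring core → C:6 H:12
  (− 2 ring H displaced by substituents)
  + COOCH3 → C:2 H:3 O:2
  + C2H5 → C:2 H:5
Element totals:
  C: 10
  H: 18
  O: 2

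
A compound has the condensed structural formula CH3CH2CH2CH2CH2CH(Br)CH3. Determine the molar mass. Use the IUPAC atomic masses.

Element totals:
  C: 7
  H: 15
  Br: 1
Molecular formula: C7H15Br.
  M = 7(12.011) + 15(1.008) + 79.904
    = 84.077 + 15.120 + 79.904 = 179.101

179.10 g/mol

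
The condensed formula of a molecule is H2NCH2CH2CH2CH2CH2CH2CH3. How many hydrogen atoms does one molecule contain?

17

Element totals:
  C: 7
  H: 17
  N: 1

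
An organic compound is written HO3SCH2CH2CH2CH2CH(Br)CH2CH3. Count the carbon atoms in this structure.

Atom tally by fragment:
  HO3SCH2 → C:1 H:3 S:1 O:3
  CH2 → C:1 H:2
  CH2 → C:1 H:2
  CH2 → C:1 H:2
  CH(Br) → C:1 H:1 Br:1
  CH2 → C:1 H:2
  CH3 → C:1 H:3
Element totals:
  C: 7
  H: 15
  Br: 1
  O: 3
  S: 1

7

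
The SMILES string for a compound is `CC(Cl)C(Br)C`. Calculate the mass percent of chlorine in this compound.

20.68%

Atom tally by fragment:
  CH3 → C:1 H:3
  CH(Cl) → C:1 H:1 Cl:1
  CH(Br) → C:1 H:1 Br:1
  CH3 → C:1 H:3
Element totals:
  C: 4
  H: 8
  Br: 1
  Cl: 1
Molecular formula: C4H8BrCl.
Molar mass = 171.462 g/mol.
Mass from Cl: 1 × 35.45 = 35.450 g/mol.
%Cl = 35.450 / 171.462 × 100 = 20.68%.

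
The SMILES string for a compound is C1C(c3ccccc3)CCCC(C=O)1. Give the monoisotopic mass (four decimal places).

Atom tally by fragment:
  cyclohexane ring core → C:6 H:12
  (− 2 ring H displaced by substituents)
  + C6H5 → C:6 H:5
  + CHO → C:1 H:1 O:1
Element totals:
  C: 13
  H: 16
  O: 1
Molecular formula: C13H16O.
  M = 13(12.0) + 16(1.007825) + 15.994915
    = 156.000000 + 16.125200 + 15.994915 = 188.120115

188.1201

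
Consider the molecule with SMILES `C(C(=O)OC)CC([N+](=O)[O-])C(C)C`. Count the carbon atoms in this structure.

8

Atom tally by fragment:
  CH3OOCCH2 → C:3 H:5 O:2
  CH2 → C:1 H:2
  CH(NO2) → C:1 H:1 N:1 O:2
  CH(CH3) → C:2 H:4
  CH3 → C:1 H:3
Element totals:
  C: 8
  H: 15
  N: 1
  O: 4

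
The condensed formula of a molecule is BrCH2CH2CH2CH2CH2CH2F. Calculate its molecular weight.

183.06 g/mol

Atom tally by fragment:
  BrCH2 → C:1 H:2 Br:1
  CH2 → C:1 H:2
  CH2 → C:1 H:2
  CH2 → C:1 H:2
  CH2 → C:1 H:2
  CH2F → C:1 H:2 F:1
Element totals:
  C: 6
  H: 12
  Br: 1
  F: 1
Molecular formula: C6H12BrF.
  M = 6(12.011) + 12(1.008) + 79.904 + 18.998
    = 72.066 + 12.096 + 79.904 + 18.998 = 183.064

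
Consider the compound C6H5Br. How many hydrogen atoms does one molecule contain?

5

Element totals:
  C: 6
  H: 5
  Br: 1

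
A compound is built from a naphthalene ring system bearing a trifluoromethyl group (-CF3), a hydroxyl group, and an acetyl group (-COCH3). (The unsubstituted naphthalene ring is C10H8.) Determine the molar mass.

254.21 g/mol

Atom tally by fragment:
  naphthalene ring system core → C:10 H:8
  (− 3 ring H displaced by substituents)
  + CF3 → C:1 F:3
  + OH → O:1 H:1
  + COCH3 → C:2 H:3 O:1
Element totals:
  C: 13
  H: 9
  F: 3
  O: 2
Molecular formula: C13H9F3O2.
  M = 13(12.011) + 9(1.008) + 3(18.998) + 2(15.999)
    = 156.143 + 9.072 + 56.994 + 31.998 = 254.207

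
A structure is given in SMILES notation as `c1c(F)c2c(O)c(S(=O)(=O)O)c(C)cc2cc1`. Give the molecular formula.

C11H9FO4S

Atom tally by fragment:
  naphthalene ring system core → C:10 H:8
  (− 4 ring H displaced by substituents)
  + F → F:1
  + OH → O:1 H:1
  + SO3H → S:1 O:3 H:1
  + CH3 → C:1 H:3
Element totals:
  C: 11
  H: 9
  F: 1
  O: 4
  S: 1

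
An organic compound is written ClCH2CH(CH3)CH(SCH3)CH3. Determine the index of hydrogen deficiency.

0

Element totals:
  C: 6
  H: 13
  Cl: 1
  S: 1
Molecular formula: C6H13ClS.
DoU = (2C + 2 + N − H − X) / 2 = (2·6 + 2 + 0 − 13 − 1) / 2 = 0.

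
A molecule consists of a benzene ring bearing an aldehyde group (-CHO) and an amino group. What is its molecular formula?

C7H7NO

Atom tally by fragment:
  benzene ring core → C:6 H:6
  (− 2 ring H displaced by substituents)
  + CHO → C:1 H:1 O:1
  + NH2 → N:1 H:2
Element totals:
  C: 7
  H: 7
  N: 1
  O: 1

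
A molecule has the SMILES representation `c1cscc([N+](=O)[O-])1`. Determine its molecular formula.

Atom tally by fragment:
  thiophene ring core → C:4 H:4 S:1
  (− 1 ring H displaced by substituents)
  + NO2 → N:1 O:2
Element totals:
  C: 4
  H: 3
  N: 1
  O: 2
  S: 1

C4H3NO2S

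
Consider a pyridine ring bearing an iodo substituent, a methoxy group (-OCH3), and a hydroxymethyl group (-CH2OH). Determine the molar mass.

Atom tally by fragment:
  pyridine ring core → C:5 H:5 N:1
  (− 3 ring H displaced by substituents)
  + I → I:1
  + OCH3 → C:1 H:3 O:1
  + CH2OH → C:1 H:3 O:1
Element totals:
  C: 7
  H: 8
  I: 1
  N: 1
  O: 2
Molecular formula: C7H8INO2.
  M = 7(12.011) + 8(1.008) + 126.904 + 14.007 + 2(15.999)
    = 84.077 + 8.064 + 126.904 + 14.007 + 31.998 = 265.050

265.05 g/mol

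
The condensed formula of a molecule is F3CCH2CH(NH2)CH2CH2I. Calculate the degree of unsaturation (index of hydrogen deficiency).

0

Atom tally by fragment:
  F3CCH2 → C:2 H:2 F:3
  CH(NH2) → C:1 H:3 N:1
  CH2 → C:1 H:2
  CH2I → C:1 H:2 I:1
Element totals:
  C: 5
  H: 9
  F: 3
  I: 1
  N: 1
Molecular formula: C5H9F3IN.
DoU = (2C + 2 + N − H − X) / 2 = (2·5 + 2 + 1 − 9 − 4) / 2 = 0.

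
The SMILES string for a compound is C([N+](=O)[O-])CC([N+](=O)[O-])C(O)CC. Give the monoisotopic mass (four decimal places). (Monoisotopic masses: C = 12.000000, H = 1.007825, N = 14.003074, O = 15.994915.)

Atom tally by fragment:
  O2NCH2 → C:1 H:2 N:1 O:2
  CH2 → C:1 H:2
  CH(NO2) → C:1 H:1 N:1 O:2
  CH(OH) → C:1 H:2 O:1
  CH2 → C:1 H:2
  CH3 → C:1 H:3
Element totals:
  C: 6
  H: 12
  N: 2
  O: 5
Molecular formula: C6H12N2O5.
  M = 6(12.0) + 12(1.007825) + 2(14.003074) + 5(15.994915)
    = 72.000000 + 12.093900 + 28.006148 + 79.974575 = 192.074623

192.0746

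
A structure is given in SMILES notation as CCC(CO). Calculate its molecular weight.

Atom tally by fragment:
  CH3 → C:1 H:3
  CH2 → C:1 H:2
  CH2CH2OH → C:2 H:5 O:1
Element totals:
  C: 4
  H: 10
  O: 1
Molecular formula: C4H10O.
  M = 4(12.011) + 10(1.008) + 15.999
    = 48.044 + 10.080 + 15.999 = 74.123

74.12 g/mol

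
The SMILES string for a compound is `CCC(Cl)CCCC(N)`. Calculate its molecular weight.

Atom tally by fragment:
  CH3 → C:1 H:3
  CH2 → C:1 H:2
  CH(Cl) → C:1 H:1 Cl:1
  CH2 → C:1 H:2
  CH2 → C:1 H:2
  CH2 → C:1 H:2
  CH2NH2 → C:1 H:4 N:1
Element totals:
  C: 7
  H: 16
  Cl: 1
  N: 1
Molecular formula: C7H16ClN.
  M = 7(12.011) + 16(1.008) + 35.45 + 14.007
    = 84.077 + 16.128 + 35.450 + 14.007 = 149.662

149.66 g/mol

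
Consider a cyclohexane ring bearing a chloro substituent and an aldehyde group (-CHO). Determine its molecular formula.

Atom tally by fragment:
  cyclohexane ring core → C:6 H:12
  (− 2 ring H displaced by substituents)
  + Cl → Cl:1
  + CHO → C:1 H:1 O:1
Element totals:
  C: 7
  H: 11
  Cl: 1
  O: 1

C7H11ClO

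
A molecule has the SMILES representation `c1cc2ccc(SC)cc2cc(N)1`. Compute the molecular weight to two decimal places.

Atom tally by fragment:
  naphthalene ring system core → C:10 H:8
  (− 2 ring H displaced by substituents)
  + SCH3 → C:1 H:3 S:1
  + NH2 → N:1 H:2
Element totals:
  C: 11
  H: 11
  N: 1
  S: 1
Molecular formula: C11H11NS.
  M = 11(12.011) + 11(1.008) + 14.007 + 32.06
    = 132.121 + 11.088 + 14.007 + 32.060 = 189.276

189.28 g/mol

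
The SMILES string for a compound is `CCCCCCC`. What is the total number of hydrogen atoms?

Atom tally by fragment:
  CH3 → C:1 H:3
  CH2 → C:1 H:2
  CH2 → C:1 H:2
  CH2 → C:1 H:2
  CH2 → C:1 H:2
  CH2 → C:1 H:2
  CH3 → C:1 H:3
Element totals:
  C: 7
  H: 16

16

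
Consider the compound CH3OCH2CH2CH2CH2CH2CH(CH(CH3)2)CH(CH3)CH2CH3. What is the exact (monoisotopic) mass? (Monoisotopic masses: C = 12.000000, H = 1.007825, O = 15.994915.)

Element totals:
  C: 14
  H: 30
  O: 1
Molecular formula: C14H30O.
  M = 14(12.0) + 30(1.007825) + 15.994915
    = 168.000000 + 30.234750 + 15.994915 = 214.229665

214.2297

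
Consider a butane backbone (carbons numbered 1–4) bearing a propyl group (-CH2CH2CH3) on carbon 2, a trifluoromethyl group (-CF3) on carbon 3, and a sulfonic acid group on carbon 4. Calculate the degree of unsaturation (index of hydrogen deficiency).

Atom tally by fragment:
  CH3 → C:1 H:3
  CH(CH2CH2CH3) → C:4 H:8
  CH(CF3) → C:2 H:1 F:3
  CH2SO3H → C:1 H:3 S:1 O:3
Element totals:
  C: 8
  H: 15
  F: 3
  O: 3
  S: 1
Molecular formula: C8H15F3O3S.
DoU = (2C + 2 + N − H − X) / 2 = (2·8 + 2 + 0 − 15 − 3) / 2 = 0.

0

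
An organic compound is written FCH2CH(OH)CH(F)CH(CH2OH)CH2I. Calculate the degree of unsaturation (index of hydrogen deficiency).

0

Atom tally by fragment:
  FCH2 → C:1 H:2 F:1
  CH(OH) → C:1 H:2 O:1
  CH(F) → C:1 H:1 F:1
  CH(CH2OH) → C:2 H:4 O:1
  CH2I → C:1 H:2 I:1
Element totals:
  C: 6
  H: 11
  F: 2
  I: 1
  O: 2
Molecular formula: C6H11F2IO2.
DoU = (2C + 2 + N − H − X) / 2 = (2·6 + 2 + 0 − 11 − 3) / 2 = 0.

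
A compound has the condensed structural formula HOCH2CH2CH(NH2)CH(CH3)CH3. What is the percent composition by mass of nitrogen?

11.95%

Atom tally by fragment:
  HOCH2CH2 → C:2 H:5 O:1
  CH(NH2) → C:1 H:3 N:1
  CH(CH3) → C:2 H:4
  CH3 → C:1 H:3
Element totals:
  C: 6
  H: 15
  N: 1
  O: 1
Molecular formula: C6H15NO.
Molar mass = 117.192 g/mol.
Mass from N: 1 × 14.007 = 14.007 g/mol.
%N = 14.007 / 117.192 × 100 = 11.95%.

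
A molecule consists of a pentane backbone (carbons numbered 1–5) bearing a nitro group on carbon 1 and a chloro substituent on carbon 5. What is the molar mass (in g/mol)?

151.59 g/mol

Atom tally by fragment:
  O2NCH2 → C:1 H:2 N:1 O:2
  CH2 → C:1 H:2
  CH2 → C:1 H:2
  CH2 → C:1 H:2
  CH2Cl → C:1 H:2 Cl:1
Element totals:
  C: 5
  H: 10
  Cl: 1
  N: 1
  O: 2
Molecular formula: C5H10ClNO2.
  M = 5(12.011) + 10(1.008) + 35.45 + 14.007 + 2(15.999)
    = 60.055 + 10.080 + 35.450 + 14.007 + 31.998 = 151.590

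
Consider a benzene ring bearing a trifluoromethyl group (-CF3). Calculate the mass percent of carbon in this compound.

Atom tally by fragment:
  benzene ring core → C:6 H:6
  (− 1 ring H displaced by substituents)
  + CF3 → C:1 F:3
Element totals:
  C: 7
  H: 5
  F: 3
Molecular formula: C7H5F3.
Molar mass = 146.111 g/mol.
Mass from C: 7 × 12.011 = 84.077 g/mol.
%C = 84.077 / 146.111 × 100 = 57.54%.

57.54%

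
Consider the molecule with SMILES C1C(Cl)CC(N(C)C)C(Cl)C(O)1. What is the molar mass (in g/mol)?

Atom tally by fragment:
  cyclohexane ring core → C:6 H:12
  (− 4 ring H displaced by substituents)
  + Cl → Cl:1
  + N(CH3)2 → N:1 C:2 H:6
  + Cl → Cl:1
  + OH → O:1 H:1
Element totals:
  C: 8
  H: 15
  Cl: 2
  N: 1
  O: 1
Molecular formula: C8H15Cl2NO.
  M = 8(12.011) + 15(1.008) + 2(35.45) + 14.007 + 15.999
    = 96.088 + 15.120 + 70.900 + 14.007 + 15.999 = 212.114

212.11 g/mol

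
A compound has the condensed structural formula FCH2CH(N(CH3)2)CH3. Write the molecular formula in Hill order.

Atom tally by fragment:
  FCH2 → C:1 H:2 F:1
  CH(N(CH3)2) → C:3 H:7 N:1
  CH3 → C:1 H:3
Element totals:
  C: 5
  H: 12
  F: 1
  N: 1

C5H12FN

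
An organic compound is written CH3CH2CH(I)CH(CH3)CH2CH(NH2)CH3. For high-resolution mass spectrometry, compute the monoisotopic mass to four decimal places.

Atom tally by fragment:
  CH3 → C:1 H:3
  CH2 → C:1 H:2
  CH(I) → C:1 H:1 I:1
  CH(CH3) → C:2 H:4
  CH2 → C:1 H:2
  CH(NH2) → C:1 H:3 N:1
  CH3 → C:1 H:3
Element totals:
  C: 8
  H: 18
  I: 1
  N: 1
Molecular formula: C8H18IN.
  M = 8(12.0) + 18(1.007825) + 126.904472 + 14.003074
    = 96.000000 + 18.140850 + 126.904472 + 14.003074 = 255.048396

255.0484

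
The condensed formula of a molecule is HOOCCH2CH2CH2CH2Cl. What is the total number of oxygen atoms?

2

Element totals:
  C: 5
  H: 9
  Cl: 1
  O: 2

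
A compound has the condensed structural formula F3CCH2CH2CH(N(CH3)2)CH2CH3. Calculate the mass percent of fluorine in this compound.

Element totals:
  C: 8
  H: 16
  F: 3
  N: 1
Molecular formula: C8H16F3N.
Molar mass = 183.217 g/mol.
Mass from F: 3 × 18.998 = 56.994 g/mol.
%F = 56.994 / 183.217 × 100 = 31.11%.

31.11%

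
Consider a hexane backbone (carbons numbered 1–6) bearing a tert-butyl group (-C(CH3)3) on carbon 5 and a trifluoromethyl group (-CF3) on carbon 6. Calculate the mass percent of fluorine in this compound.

Atom tally by fragment:
  CH3 → C:1 H:3
  CH2 → C:1 H:2
  CH2 → C:1 H:2
  CH2 → C:1 H:2
  CH(C(CH3)3) → C:5 H:10
  CH2CF3 → C:2 H:2 F:3
Element totals:
  C: 11
  H: 21
  F: 3
Molecular formula: C11H21F3.
Molar mass = 210.283 g/mol.
Mass from F: 3 × 18.998 = 56.994 g/mol.
%F = 56.994 / 210.283 × 100 = 27.10%.

27.10%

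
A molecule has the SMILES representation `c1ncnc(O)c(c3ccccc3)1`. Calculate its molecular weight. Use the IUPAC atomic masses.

172.19 g/mol

Atom tally by fragment:
  pyrimidine ring core → C:4 H:4 N:2
  (− 2 ring H displaced by substituents)
  + OH → O:1 H:1
  + C6H5 → C:6 H:5
Element totals:
  C: 10
  H: 8
  N: 2
  O: 1
Molecular formula: C10H8N2O.
  M = 10(12.011) + 8(1.008) + 2(14.007) + 15.999
    = 120.110 + 8.064 + 28.014 + 15.999 = 172.187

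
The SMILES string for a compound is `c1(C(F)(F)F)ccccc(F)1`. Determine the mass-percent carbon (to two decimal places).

Atom tally by fragment:
  benzene ring core → C:6 H:6
  (− 2 ring H displaced by substituents)
  + CF3 → C:1 F:3
  + F → F:1
Element totals:
  C: 7
  H: 4
  F: 4
Molecular formula: C7H4F4.
Molar mass = 164.101 g/mol.
Mass from C: 7 × 12.011 = 84.077 g/mol.
%C = 84.077 / 164.101 × 100 = 51.23%.

51.23%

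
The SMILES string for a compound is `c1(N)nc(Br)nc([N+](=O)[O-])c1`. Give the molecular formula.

Atom tally by fragment:
  pyrimidine ring core → C:4 H:4 N:2
  (− 3 ring H displaced by substituents)
  + NH2 → N:1 H:2
  + Br → Br:1
  + NO2 → N:1 O:2
Element totals:
  C: 4
  H: 3
  Br: 1
  N: 4
  O: 2

C4H3BrN4O2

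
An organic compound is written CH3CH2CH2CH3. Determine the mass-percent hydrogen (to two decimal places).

17.34%

Atom tally by fragment:
  CH3 → C:1 H:3
  CH2 → C:1 H:2
  CH2 → C:1 H:2
  CH3 → C:1 H:3
Element totals:
  C: 4
  H: 10
Molecular formula: C4H10.
Molar mass = 58.124 g/mol.
Mass from H: 10 × 1.008 = 10.080 g/mol.
%H = 10.080 / 58.124 × 100 = 17.34%.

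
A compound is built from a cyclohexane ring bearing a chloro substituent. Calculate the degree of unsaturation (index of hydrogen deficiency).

1

Atom tally by fragment:
  cyclohexane ring core → C:6 H:12
  (− 1 ring H displaced by substituents)
  + Cl → Cl:1
Element totals:
  C: 6
  H: 11
  Cl: 1
Molecular formula: C6H11Cl.
DoU = (2C + 2 + N − H − X) / 2 = (2·6 + 2 + 0 − 11 − 1) / 2 = 1.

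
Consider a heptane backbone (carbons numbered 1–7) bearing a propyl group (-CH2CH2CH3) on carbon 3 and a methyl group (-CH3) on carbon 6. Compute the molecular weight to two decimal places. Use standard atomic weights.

Atom tally by fragment:
  CH3 → C:1 H:3
  CH2 → C:1 H:2
  CH(CH2CH2CH3) → C:4 H:8
  CH2 → C:1 H:2
  CH2 → C:1 H:2
  CH(CH3) → C:2 H:4
  CH3 → C:1 H:3
Element totals:
  C: 11
  H: 24
Molecular formula: C11H24.
  M = 11(12.011) + 24(1.008)
    = 132.121 + 24.192 = 156.313

156.31 g/mol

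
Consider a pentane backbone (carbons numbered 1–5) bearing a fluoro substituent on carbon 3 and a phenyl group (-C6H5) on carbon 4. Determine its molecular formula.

Atom tally by fragment:
  CH3 → C:1 H:3
  CH2 → C:1 H:2
  CH(F) → C:1 H:1 F:1
  CH(C6H5) → C:7 H:6
  CH3 → C:1 H:3
Element totals:
  C: 11
  H: 15
  F: 1

C11H15F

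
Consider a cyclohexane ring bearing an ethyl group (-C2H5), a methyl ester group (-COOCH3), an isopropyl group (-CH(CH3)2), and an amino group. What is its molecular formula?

Atom tally by fragment:
  cyclohexane ring core → C:6 H:12
  (− 4 ring H displaced by substituents)
  + C2H5 → C:2 H:5
  + COOCH3 → C:2 H:3 O:2
  + CH(CH3)2 → C:3 H:7
  + NH2 → N:1 H:2
Element totals:
  C: 13
  H: 25
  N: 1
  O: 2

C13H25NO2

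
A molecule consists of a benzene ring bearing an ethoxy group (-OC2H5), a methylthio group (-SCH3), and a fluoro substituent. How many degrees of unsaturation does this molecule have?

Atom tally by fragment:
  benzene ring core → C:6 H:6
  (− 3 ring H displaced by substituents)
  + OC2H5 → C:2 H:5 O:1
  + SCH3 → C:1 H:3 S:1
  + F → F:1
Element totals:
  C: 9
  H: 11
  F: 1
  O: 1
  S: 1
Molecular formula: C9H11FOS.
DoU = (2C + 2 + N − H − X) / 2 = (2·9 + 2 + 0 − 11 − 1) / 2 = 4.

4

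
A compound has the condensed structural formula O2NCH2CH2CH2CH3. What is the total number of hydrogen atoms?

Element totals:
  C: 4
  H: 9
  N: 1
  O: 2

9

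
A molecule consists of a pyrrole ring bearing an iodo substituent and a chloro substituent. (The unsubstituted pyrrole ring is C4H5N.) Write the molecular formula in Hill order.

C4H3ClIN

Atom tally by fragment:
  pyrrole ring core → C:4 H:5 N:1
  (− 2 ring H displaced by substituents)
  + I → I:1
  + Cl → Cl:1
Element totals:
  C: 4
  H: 3
  Cl: 1
  I: 1
  N: 1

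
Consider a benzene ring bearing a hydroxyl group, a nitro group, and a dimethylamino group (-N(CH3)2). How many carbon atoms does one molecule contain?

8

Atom tally by fragment:
  benzene ring core → C:6 H:6
  (− 3 ring H displaced by substituents)
  + OH → O:1 H:1
  + NO2 → N:1 O:2
  + N(CH3)2 → N:1 C:2 H:6
Element totals:
  C: 8
  H: 10
  N: 2
  O: 3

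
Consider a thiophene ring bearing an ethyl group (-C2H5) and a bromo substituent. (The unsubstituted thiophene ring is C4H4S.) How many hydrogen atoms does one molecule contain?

7

Atom tally by fragment:
  thiophene ring core → C:4 H:4 S:1
  (− 2 ring H displaced by substituents)
  + C2H5 → C:2 H:5
  + Br → Br:1
Element totals:
  C: 6
  H: 7
  Br: 1
  S: 1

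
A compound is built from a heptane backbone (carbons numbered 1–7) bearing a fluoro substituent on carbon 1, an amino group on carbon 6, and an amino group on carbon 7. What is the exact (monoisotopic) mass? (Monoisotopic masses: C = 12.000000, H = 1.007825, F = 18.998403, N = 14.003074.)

148.1376

Atom tally by fragment:
  FCH2 → C:1 H:2 F:1
  CH2 → C:1 H:2
  CH2 → C:1 H:2
  CH2 → C:1 H:2
  CH2 → C:1 H:2
  CH(NH2) → C:1 H:3 N:1
  CH2NH2 → C:1 H:4 N:1
Element totals:
  C: 7
  H: 17
  F: 1
  N: 2
Molecular formula: C7H17FN2.
  M = 7(12.0) + 17(1.007825) + 18.998403 + 2(14.003074)
    = 84.000000 + 17.133025 + 18.998403 + 28.006148 = 148.137576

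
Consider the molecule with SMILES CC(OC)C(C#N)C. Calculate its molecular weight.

Atom tally by fragment:
  CH3 → C:1 H:3
  CH(OCH3) → C:2 H:4 O:1
  CH(CN) → C:2 H:1 N:1
  CH3 → C:1 H:3
Element totals:
  C: 6
  H: 11
  N: 1
  O: 1
Molecular formula: C6H11NO.
  M = 6(12.011) + 11(1.008) + 14.007 + 15.999
    = 72.066 + 11.088 + 14.007 + 15.999 = 113.160

113.16 g/mol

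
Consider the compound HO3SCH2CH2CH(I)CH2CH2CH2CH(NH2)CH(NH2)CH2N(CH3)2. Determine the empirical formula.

C11H26IN3O3S

Atom tally by fragment:
  HO3SCH2 → C:1 H:3 S:1 O:3
  CH2 → C:1 H:2
  CH(I) → C:1 H:1 I:1
  CH2 → C:1 H:2
  CH2 → C:1 H:2
  CH2 → C:1 H:2
  CH(NH2) → C:1 H:3 N:1
  CH(NH2) → C:1 H:3 N:1
  CH2N(CH3)2 → C:3 H:8 N:1
Element totals:
  C: 11
  H: 26
  I: 1
  N: 3
  O: 3
  S: 1
Molecular formula: C11H26IN3O3S.
gcd of subscripts (11, 26, 1, 3, 3, 1) = 1, so the empirical formula equals the molecular formula.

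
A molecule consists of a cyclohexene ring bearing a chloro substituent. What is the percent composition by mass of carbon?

Atom tally by fragment:
  cyclohexene ring core → C:6 H:10
  (− 1 ring H displaced by substituents)
  + Cl → Cl:1
Element totals:
  C: 6
  H: 9
  Cl: 1
Molecular formula: C6H9Cl.
Molar mass = 116.588 g/mol.
Mass from C: 6 × 12.011 = 72.066 g/mol.
%C = 72.066 / 116.588 × 100 = 61.81%.

61.81%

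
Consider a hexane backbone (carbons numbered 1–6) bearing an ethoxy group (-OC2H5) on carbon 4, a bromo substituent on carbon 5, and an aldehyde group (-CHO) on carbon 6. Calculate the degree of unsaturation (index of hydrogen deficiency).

1

Atom tally by fragment:
  CH3 → C:1 H:3
  CH2 → C:1 H:2
  CH2 → C:1 H:2
  CH(OC2H5) → C:3 H:6 O:1
  CH(Br) → C:1 H:1 Br:1
  CH2CHO → C:2 H:3 O:1
Element totals:
  C: 9
  H: 17
  Br: 1
  O: 2
Molecular formula: C9H17BrO2.
DoU = (2C + 2 + N − H − X) / 2 = (2·9 + 2 + 0 − 17 − 1) / 2 = 1.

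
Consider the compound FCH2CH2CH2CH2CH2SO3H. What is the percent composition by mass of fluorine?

Element totals:
  C: 5
  H: 11
  F: 1
  O: 3
  S: 1
Molecular formula: C5H11FO3S.
Molar mass = 170.198 g/mol.
Mass from F: 1 × 18.998 = 18.998 g/mol.
%F = 18.998 / 170.198 × 100 = 11.16%.

11.16%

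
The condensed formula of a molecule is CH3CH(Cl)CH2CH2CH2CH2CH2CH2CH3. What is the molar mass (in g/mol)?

162.70 g/mol

Atom tally by fragment:
  CH3 → C:1 H:3
  CH(Cl) → C:1 H:1 Cl:1
  CH2 → C:1 H:2
  CH2 → C:1 H:2
  CH2 → C:1 H:2
  CH2 → C:1 H:2
  CH2 → C:1 H:2
  CH2 → C:1 H:2
  CH3 → C:1 H:3
Element totals:
  C: 9
  H: 19
  Cl: 1
Molecular formula: C9H19Cl.
  M = 9(12.011) + 19(1.008) + 35.45
    = 108.099 + 19.152 + 35.450 = 162.701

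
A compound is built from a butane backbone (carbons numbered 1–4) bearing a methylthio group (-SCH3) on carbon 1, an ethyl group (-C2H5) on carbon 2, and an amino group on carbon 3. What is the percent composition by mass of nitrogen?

9.51%

Atom tally by fragment:
  CH3SCH2 → C:2 H:5 S:1
  CH(C2H5) → C:3 H:6
  CH(NH2) → C:1 H:3 N:1
  CH3 → C:1 H:3
Element totals:
  C: 7
  H: 17
  N: 1
  S: 1
Molecular formula: C7H17NS.
Molar mass = 147.280 g/mol.
Mass from N: 1 × 14.007 = 14.007 g/mol.
%N = 14.007 / 147.280 × 100 = 9.51%.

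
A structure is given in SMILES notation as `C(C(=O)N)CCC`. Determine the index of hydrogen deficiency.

Atom tally by fragment:
  H2NOCCH2 → C:2 H:4 O:1 N:1
  CH2 → C:1 H:2
  CH2 → C:1 H:2
  CH3 → C:1 H:3
Element totals:
  C: 5
  H: 11
  N: 1
  O: 1
Molecular formula: C5H11NO.
DoU = (2C + 2 + N − H − X) / 2 = (2·5 + 2 + 1 − 11 − 0) / 2 = 1.

1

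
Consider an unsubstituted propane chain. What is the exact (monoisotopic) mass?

44.0626

Atom tally by fragment:
  CH3 → C:1 H:3
  CH2 → C:1 H:2
  CH3 → C:1 H:3
Element totals:
  C: 3
  H: 8
Molecular formula: C3H8.
  M = 3(12.0) + 8(1.007825)
    = 36.000000 + 8.062600 = 44.062600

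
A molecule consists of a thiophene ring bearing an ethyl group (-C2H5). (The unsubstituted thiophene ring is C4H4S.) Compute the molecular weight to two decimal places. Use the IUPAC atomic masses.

112.19 g/mol

Atom tally by fragment:
  thiophene ring core → C:4 H:4 S:1
  (− 1 ring H displaced by substituents)
  + C2H5 → C:2 H:5
Element totals:
  C: 6
  H: 8
  S: 1
Molecular formula: C6H8S.
  M = 6(12.011) + 8(1.008) + 32.06
    = 72.066 + 8.064 + 32.060 = 112.190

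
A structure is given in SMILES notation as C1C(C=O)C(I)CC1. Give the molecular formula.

Atom tally by fragment:
  cyclopentane ring core → C:5 H:10
  (− 2 ring H displaced by substituents)
  + CHO → C:1 H:1 O:1
  + I → I:1
Element totals:
  C: 6
  H: 9
  I: 1
  O: 1

C6H9IO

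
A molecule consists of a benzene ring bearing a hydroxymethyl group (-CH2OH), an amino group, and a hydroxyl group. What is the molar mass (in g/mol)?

139.15 g/mol

Atom tally by fragment:
  benzene ring core → C:6 H:6
  (− 3 ring H displaced by substituents)
  + CH2OH → C:1 H:3 O:1
  + NH2 → N:1 H:2
  + OH → O:1 H:1
Element totals:
  C: 7
  H: 9
  N: 1
  O: 2
Molecular formula: C7H9NO2.
  M = 7(12.011) + 9(1.008) + 14.007 + 2(15.999)
    = 84.077 + 9.072 + 14.007 + 31.998 = 139.154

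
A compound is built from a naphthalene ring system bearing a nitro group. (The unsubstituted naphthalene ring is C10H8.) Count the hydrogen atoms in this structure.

Atom tally by fragment:
  naphthalene ring system core → C:10 H:8
  (− 1 ring H displaced by substituents)
  + NO2 → N:1 O:2
Element totals:
  C: 10
  H: 7
  N: 1
  O: 2

7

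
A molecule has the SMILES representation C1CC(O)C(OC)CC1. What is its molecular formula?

Atom tally by fragment:
  cyclohexane ring core → C:6 H:12
  (− 2 ring H displaced by substituents)
  + OH → O:1 H:1
  + OCH3 → C:1 H:3 O:1
Element totals:
  C: 7
  H: 14
  O: 2

C7H14O2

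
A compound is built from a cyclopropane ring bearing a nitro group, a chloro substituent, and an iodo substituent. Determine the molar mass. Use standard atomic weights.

Atom tally by fragment:
  cyclopropane ring core → C:3 H:6
  (− 3 ring H displaced by substituents)
  + NO2 → N:1 O:2
  + Cl → Cl:1
  + I → I:1
Element totals:
  C: 3
  H: 3
  Cl: 1
  I: 1
  N: 1
  O: 2
Molecular formula: C3H3ClINO2.
  M = 3(12.011) + 3(1.008) + 35.45 + 126.904 + 14.007 + 2(15.999)
    = 36.033 + 3.024 + 35.450 + 126.904 + 14.007 + 31.998 = 247.416

247.42 g/mol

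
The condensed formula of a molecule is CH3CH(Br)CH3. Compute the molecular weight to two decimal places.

Element totals:
  C: 3
  H: 7
  Br: 1
Molecular formula: C3H7Br.
  M = 3(12.011) + 7(1.008) + 79.904
    = 36.033 + 7.056 + 79.904 = 122.993

122.99 g/mol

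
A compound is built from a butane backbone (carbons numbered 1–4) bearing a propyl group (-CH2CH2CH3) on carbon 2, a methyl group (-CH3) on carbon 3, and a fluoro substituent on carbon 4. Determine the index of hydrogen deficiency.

Atom tally by fragment:
  CH3 → C:1 H:3
  CH(CH2CH2CH3) → C:4 H:8
  CH(CH3) → C:2 H:4
  CH2F → C:1 H:2 F:1
Element totals:
  C: 8
  H: 17
  F: 1
Molecular formula: C8H17F.
DoU = (2C + 2 + N − H − X) / 2 = (2·8 + 2 + 0 − 17 − 1) / 2 = 0.

0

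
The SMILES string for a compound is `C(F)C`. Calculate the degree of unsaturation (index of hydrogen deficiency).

0

Atom tally by fragment:
  FCH2 → C:1 H:2 F:1
  CH3 → C:1 H:3
Element totals:
  C: 2
  H: 5
  F: 1
Molecular formula: C2H5F.
DoU = (2C + 2 + N − H − X) / 2 = (2·2 + 2 + 0 − 5 − 1) / 2 = 0.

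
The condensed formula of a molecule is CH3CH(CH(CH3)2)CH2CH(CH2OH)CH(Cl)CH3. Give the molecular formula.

C10H21ClO

Atom tally by fragment:
  CH3 → C:1 H:3
  CH(CH(CH3)2) → C:4 H:8
  CH2 → C:1 H:2
  CH(CH2OH) → C:2 H:4 O:1
  CH(Cl) → C:1 H:1 Cl:1
  CH3 → C:1 H:3
Element totals:
  C: 10
  H: 21
  Cl: 1
  O: 1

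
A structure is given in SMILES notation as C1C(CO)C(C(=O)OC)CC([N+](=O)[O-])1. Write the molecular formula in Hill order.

Atom tally by fragment:
  cyclopentane ring core → C:5 H:10
  (− 3 ring H displaced by substituents)
  + CH2OH → C:1 H:3 O:1
  + COOCH3 → C:2 H:3 O:2
  + NO2 → N:1 O:2
Element totals:
  C: 8
  H: 13
  N: 1
  O: 5

C8H13NO5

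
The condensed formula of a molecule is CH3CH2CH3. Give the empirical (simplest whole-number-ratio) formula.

Atom tally by fragment:
  CH3 → C:1 H:3
  CH2 → C:1 H:2
  CH3 → C:1 H:3
Element totals:
  C: 3
  H: 8
Molecular formula: C3H8.
gcd of subscripts (3, 8) = 1, so the empirical formula equals the molecular formula.

C3H8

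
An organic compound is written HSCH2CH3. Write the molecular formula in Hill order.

Atom tally by fragment:
  HSCH2 → C:1 H:3 S:1
  CH3 → C:1 H:3
Element totals:
  C: 2
  H: 6
  S: 1

C2H6S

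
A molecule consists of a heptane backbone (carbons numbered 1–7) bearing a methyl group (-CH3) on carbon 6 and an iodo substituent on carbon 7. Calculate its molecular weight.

240.13 g/mol

Atom tally by fragment:
  CH3 → C:1 H:3
  CH2 → C:1 H:2
  CH2 → C:1 H:2
  CH2 → C:1 H:2
  CH2 → C:1 H:2
  CH(CH3) → C:2 H:4
  CH2I → C:1 H:2 I:1
Element totals:
  C: 8
  H: 17
  I: 1
Molecular formula: C8H17I.
  M = 8(12.011) + 17(1.008) + 126.904
    = 96.088 + 17.136 + 126.904 = 240.128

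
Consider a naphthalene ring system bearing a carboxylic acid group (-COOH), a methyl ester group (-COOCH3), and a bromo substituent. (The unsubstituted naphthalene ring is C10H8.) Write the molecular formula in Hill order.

C13H9BrO4

Atom tally by fragment:
  naphthalene ring system core → C:10 H:8
  (− 3 ring H displaced by substituents)
  + COOH → C:1 H:1 O:2
  + COOCH3 → C:2 H:3 O:2
  + Br → Br:1
Element totals:
  C: 13
  H: 9
  Br: 1
  O: 4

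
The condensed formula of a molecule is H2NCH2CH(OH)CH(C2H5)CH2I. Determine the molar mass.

243.09 g/mol

Atom tally by fragment:
  H2NCH2 → C:1 H:4 N:1
  CH(OH) → C:1 H:2 O:1
  CH(C2H5) → C:3 H:6
  CH2I → C:1 H:2 I:1
Element totals:
  C: 6
  H: 14
  I: 1
  N: 1
  O: 1
Molecular formula: C6H14INO.
  M = 6(12.011) + 14(1.008) + 126.904 + 14.007 + 15.999
    = 72.066 + 14.112 + 126.904 + 14.007 + 15.999 = 243.088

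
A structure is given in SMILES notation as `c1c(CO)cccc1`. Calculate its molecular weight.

Atom tally by fragment:
  benzene ring core → C:6 H:6
  (− 1 ring H displaced by substituents)
  + CH2OH → C:1 H:3 O:1
Element totals:
  C: 7
  H: 8
  O: 1
Molecular formula: C7H8O.
  M = 7(12.011) + 8(1.008) + 15.999
    = 84.077 + 8.064 + 15.999 = 108.140

108.14 g/mol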